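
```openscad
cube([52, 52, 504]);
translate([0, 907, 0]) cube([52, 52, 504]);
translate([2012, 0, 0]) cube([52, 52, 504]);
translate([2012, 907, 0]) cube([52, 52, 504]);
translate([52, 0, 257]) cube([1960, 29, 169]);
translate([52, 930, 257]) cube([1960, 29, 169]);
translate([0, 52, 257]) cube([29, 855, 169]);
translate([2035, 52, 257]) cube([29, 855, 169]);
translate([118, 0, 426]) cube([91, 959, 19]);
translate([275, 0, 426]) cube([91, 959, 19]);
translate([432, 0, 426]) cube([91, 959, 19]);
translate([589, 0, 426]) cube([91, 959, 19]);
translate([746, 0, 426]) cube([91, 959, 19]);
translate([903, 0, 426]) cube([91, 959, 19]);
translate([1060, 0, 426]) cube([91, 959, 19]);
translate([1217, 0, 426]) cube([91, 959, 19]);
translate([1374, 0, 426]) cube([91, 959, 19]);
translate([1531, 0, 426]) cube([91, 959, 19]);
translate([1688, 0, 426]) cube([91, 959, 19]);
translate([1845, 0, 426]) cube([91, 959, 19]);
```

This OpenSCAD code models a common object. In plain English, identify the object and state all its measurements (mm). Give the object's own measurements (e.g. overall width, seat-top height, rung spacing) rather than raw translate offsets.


A bed frame 2064 mm long (x) by 959 mm wide (y). Four 52×52 mm corner posts, 504 mm tall, at the corners of the footprint. Four rails of 29 mm thickness and 169 mm height run between adjacent posts with their undersides at z = 257 mm, their outer faces flush with the outside of the frame (the two x-running rails run between the posts' inner faces; the two y-running rails run between the posts' inner faces). 12 slats, each 91 mm wide (x) and 19 mm thick, lie across the top of the two x-running rails, running the full 959 mm width of the frame in y; along x they sit between the end posts with a 66 mm gap after the −x posts and between neighbouring slats, leaving 76 mm before the +x posts.


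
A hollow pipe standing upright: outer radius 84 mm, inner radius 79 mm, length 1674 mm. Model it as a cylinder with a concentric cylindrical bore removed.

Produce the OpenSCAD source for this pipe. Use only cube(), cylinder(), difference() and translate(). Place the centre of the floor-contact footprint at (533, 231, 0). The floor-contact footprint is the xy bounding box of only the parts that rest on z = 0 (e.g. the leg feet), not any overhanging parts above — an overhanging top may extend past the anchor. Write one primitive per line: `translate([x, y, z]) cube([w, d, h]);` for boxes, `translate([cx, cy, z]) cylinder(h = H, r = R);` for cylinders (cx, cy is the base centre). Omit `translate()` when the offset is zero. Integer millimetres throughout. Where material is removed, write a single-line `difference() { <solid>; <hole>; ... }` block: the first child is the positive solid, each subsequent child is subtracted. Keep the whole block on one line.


difference() { translate([533, 231, 0]) cylinder(h = 1674, r = 84); translate([533, 231, 0]) cylinder(h = 1674, r = 79); }


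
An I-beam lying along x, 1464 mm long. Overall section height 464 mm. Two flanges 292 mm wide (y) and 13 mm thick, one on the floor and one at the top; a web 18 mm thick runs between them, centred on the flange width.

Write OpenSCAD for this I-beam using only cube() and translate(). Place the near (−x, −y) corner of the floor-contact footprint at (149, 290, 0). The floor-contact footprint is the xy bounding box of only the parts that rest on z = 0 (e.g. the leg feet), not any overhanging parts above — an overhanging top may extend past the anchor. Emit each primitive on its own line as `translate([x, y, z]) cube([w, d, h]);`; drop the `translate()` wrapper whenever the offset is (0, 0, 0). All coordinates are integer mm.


translate([149, 290, 0]) cube([1464, 292, 13]);
translate([149, 427, 13]) cube([1464, 18, 438]);
translate([149, 290, 451]) cube([1464, 292, 13]);


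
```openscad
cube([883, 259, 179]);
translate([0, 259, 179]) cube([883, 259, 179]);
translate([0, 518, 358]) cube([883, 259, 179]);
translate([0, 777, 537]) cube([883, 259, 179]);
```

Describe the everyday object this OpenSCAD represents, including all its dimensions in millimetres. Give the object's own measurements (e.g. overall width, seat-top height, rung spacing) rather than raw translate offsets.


A straight staircase of 4 solid steps. Each step is 883 mm wide (x), 259 mm deep (y, the going) and 179 mm tall (the rise). The first step rests on the floor; each subsequent step sits one going further in +y and one rise higher in +z, directly behind and above the previous step with no overlap.


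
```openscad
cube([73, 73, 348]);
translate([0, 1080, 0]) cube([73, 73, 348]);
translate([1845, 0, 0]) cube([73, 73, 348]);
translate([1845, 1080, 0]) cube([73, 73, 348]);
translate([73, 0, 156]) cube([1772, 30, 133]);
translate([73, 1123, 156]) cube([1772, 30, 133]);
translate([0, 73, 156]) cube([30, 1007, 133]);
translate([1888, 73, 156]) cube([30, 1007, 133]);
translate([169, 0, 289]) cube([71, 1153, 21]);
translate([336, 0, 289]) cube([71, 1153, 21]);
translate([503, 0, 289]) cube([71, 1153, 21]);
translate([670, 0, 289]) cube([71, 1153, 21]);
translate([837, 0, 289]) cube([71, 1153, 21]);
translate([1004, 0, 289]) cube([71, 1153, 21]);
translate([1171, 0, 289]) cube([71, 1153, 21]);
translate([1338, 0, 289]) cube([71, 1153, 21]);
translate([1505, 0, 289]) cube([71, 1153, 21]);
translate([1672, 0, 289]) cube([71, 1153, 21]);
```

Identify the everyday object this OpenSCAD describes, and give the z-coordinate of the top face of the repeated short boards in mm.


A bed frame. The slat-top height is 310 mm.

Four posts, four rails, and a row of slats — a bed frame. Slats sit on the rails at z = 156 + 133 = 289; with slat thickness 21, the top is 310 mm.


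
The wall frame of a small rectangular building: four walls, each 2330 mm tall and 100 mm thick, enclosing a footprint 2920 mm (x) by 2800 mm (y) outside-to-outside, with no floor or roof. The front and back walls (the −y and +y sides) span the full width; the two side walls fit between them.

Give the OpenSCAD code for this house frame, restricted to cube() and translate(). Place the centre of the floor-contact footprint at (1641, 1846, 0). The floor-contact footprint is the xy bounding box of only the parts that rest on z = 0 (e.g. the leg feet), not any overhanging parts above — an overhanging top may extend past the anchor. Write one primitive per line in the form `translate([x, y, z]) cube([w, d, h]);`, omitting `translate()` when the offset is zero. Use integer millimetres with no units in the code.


translate([181, 446, 0]) cube([2920, 100, 2330]);
translate([181, 3146, 0]) cube([2920, 100, 2330]);
translate([181, 546, 0]) cube([100, 2600, 2330]);
translate([3001, 546, 0]) cube([100, 2600, 2330]);


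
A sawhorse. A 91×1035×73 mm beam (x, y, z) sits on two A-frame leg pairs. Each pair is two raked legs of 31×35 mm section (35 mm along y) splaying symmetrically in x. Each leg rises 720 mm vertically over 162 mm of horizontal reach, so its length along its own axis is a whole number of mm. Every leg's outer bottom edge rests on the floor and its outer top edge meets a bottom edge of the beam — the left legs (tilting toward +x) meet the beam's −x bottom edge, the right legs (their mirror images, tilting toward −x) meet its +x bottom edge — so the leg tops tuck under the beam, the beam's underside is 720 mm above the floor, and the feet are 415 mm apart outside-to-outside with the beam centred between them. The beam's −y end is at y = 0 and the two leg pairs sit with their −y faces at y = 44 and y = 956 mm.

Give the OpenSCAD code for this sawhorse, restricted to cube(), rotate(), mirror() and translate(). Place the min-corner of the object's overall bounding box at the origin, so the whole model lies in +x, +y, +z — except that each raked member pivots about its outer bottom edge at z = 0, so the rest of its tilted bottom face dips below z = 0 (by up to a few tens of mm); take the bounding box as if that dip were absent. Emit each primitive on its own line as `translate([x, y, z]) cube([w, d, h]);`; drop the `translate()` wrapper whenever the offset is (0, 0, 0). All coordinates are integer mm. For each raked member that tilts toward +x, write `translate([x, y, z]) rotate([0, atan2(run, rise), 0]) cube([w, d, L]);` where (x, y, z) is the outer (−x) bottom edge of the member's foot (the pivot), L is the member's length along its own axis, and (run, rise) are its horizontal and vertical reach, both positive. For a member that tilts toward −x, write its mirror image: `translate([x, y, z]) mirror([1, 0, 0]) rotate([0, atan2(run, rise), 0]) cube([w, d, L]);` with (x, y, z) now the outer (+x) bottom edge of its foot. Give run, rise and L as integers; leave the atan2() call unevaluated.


translate([162, 0, 720]) cube([91, 1035, 73]);
translate([0, 44, 0]) rotate([0, atan2(162, 720), 0]) cube([31, 35, 738]);
translate([415, 44, 0]) mirror([1, 0, 0]) rotate([0, atan2(162, 720), 0]) cube([31, 35, 738]);
translate([0, 956, 0]) rotate([0, atan2(162, 720), 0]) cube([31, 35, 738]);
translate([415, 956, 0]) mirror([1, 0, 0]) rotate([0, atan2(162, 720), 0]) cube([31, 35, 738]);


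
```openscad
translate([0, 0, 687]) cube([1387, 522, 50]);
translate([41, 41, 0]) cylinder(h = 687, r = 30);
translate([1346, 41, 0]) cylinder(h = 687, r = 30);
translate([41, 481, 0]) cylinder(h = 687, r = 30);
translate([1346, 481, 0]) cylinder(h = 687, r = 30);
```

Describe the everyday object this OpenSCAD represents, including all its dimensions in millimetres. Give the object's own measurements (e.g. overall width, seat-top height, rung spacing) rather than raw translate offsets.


A rectangular dining table. The top is 1387×522×50 mm with its upper surface at z = 737 mm. It stands on four round legs of 60 mm diameter, each leg's bounding box inset 11 mm from the nearest pair of top edges, running from the floor to the underside of the top.


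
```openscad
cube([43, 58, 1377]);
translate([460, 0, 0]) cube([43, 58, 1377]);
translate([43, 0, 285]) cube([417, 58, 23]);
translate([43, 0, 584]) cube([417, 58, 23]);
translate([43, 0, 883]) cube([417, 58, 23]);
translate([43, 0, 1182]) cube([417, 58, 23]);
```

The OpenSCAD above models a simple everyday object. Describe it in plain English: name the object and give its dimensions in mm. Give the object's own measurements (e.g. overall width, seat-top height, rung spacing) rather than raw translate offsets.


A straight ladder. Two 43×58 mm vertical rails, 1377 mm tall, stand 503 mm apart (outside-to-outside) with their front faces coplanar on the −y side. 4 rungs, each 58 mm deep and 23 mm tall, span between the inner faces of the rails, front faces flush with the rails. The lowest rung's underside is at z = 285 mm and rungs are spaced 299 mm apart (underside to underside).


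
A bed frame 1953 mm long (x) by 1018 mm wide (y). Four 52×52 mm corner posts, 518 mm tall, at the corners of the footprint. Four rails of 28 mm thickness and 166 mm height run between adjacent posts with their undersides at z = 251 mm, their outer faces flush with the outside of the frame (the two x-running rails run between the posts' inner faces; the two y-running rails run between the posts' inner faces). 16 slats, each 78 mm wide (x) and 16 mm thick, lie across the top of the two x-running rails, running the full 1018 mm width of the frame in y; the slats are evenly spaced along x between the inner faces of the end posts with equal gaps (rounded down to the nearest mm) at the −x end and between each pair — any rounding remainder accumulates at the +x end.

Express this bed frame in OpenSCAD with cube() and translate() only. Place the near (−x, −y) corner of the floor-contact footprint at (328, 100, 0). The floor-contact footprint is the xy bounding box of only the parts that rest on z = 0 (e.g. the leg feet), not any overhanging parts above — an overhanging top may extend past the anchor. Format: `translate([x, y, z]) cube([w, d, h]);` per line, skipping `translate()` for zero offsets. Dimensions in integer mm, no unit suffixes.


translate([328, 100, 0]) cube([52, 52, 518]);
translate([328, 1066, 0]) cube([52, 52, 518]);
translate([2229, 100, 0]) cube([52, 52, 518]);
translate([2229, 1066, 0]) cube([52, 52, 518]);
translate([380, 100, 251]) cube([1849, 28, 166]);
translate([380, 1090, 251]) cube([1849, 28, 166]);
translate([328, 152, 251]) cube([28, 914, 166]);
translate([2253, 152, 251]) cube([28, 914, 166]);
translate([415, 100, 417]) cube([78, 1018, 16]);
translate([528, 100, 417]) cube([78, 1018, 16]);
translate([641, 100, 417]) cube([78, 1018, 16]);
translate([754, 100, 417]) cube([78, 1018, 16]);
translate([867, 100, 417]) cube([78, 1018, 16]);
translate([980, 100, 417]) cube([78, 1018, 16]);
translate([1093, 100, 417]) cube([78, 1018, 16]);
translate([1206, 100, 417]) cube([78, 1018, 16]);
translate([1319, 100, 417]) cube([78, 1018, 16]);
translate([1432, 100, 417]) cube([78, 1018, 16]);
translate([1545, 100, 417]) cube([78, 1018, 16]);
translate([1658, 100, 417]) cube([78, 1018, 16]);
translate([1771, 100, 417]) cube([78, 1018, 16]);
translate([1884, 100, 417]) cube([78, 1018, 16]);
translate([1997, 100, 417]) cube([78, 1018, 16]);
translate([2110, 100, 417]) cube([78, 1018, 16]);


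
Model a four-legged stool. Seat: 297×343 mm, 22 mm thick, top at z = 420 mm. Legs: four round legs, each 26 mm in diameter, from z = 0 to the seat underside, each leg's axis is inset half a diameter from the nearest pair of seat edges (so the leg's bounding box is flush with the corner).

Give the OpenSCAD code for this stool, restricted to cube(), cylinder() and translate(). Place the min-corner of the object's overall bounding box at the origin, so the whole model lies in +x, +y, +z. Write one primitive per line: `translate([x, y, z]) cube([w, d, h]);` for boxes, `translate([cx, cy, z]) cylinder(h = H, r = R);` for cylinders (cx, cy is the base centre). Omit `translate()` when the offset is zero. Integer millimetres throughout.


translate([0, 0, 398]) cube([297, 343, 22]);
translate([13, 13, 0]) cylinder(h = 398, r = 13);
translate([284, 13, 0]) cylinder(h = 398, r = 13);
translate([13, 330, 0]) cylinder(h = 398, r = 13);
translate([284, 330, 0]) cylinder(h = 398, r = 13);


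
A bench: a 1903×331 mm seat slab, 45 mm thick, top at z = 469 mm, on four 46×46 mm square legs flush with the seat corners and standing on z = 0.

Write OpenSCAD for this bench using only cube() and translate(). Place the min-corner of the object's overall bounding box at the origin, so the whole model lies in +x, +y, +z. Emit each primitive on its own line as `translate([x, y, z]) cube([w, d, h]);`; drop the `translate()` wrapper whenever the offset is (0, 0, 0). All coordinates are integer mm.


// leg_h = 469 − 45 = 424
translate([0, 0, 424]) cube([1903, 331, 45]);
cube([46, 46, 424]);
translate([0, 285, 0]) cube([46, 46, 424]);
translate([1857, 0, 0]) cube([46, 46, 424]);
translate([1857, 285, 0]) cube([46, 46, 424]);


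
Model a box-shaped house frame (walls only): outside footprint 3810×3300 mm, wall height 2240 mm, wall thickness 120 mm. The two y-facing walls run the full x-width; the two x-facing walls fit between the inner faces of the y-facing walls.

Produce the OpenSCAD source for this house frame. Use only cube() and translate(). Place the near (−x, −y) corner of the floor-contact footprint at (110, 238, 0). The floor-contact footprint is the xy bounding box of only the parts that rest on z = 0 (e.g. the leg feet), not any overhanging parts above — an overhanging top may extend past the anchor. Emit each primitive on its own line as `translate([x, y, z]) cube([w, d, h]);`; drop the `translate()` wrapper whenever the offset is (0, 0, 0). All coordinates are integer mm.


translate([110, 238, 0]) cube([3810, 120, 2240]);
translate([110, 3418, 0]) cube([3810, 120, 2240]);
translate([110, 358, 0]) cube([120, 3060, 2240]);
translate([3800, 358, 0]) cube([120, 3060, 2240]);


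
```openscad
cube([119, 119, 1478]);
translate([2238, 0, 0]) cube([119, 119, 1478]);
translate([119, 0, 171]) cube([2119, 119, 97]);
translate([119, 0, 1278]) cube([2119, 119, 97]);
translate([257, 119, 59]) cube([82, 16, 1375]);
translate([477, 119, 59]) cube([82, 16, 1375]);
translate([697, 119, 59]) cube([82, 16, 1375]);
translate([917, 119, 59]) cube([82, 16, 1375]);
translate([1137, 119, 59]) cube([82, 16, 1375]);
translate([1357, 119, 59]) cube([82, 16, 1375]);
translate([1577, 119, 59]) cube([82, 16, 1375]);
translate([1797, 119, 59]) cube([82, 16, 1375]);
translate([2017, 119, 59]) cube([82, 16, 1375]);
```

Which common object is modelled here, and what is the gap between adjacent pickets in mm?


A fence section. The picket gap is 138 mm.

Two posts, two rails, 9 pickets — a fence section. Span 2119 mm holds 9 pickets of 82 mm with 10 equal gaps: ⌊(2119 − 9·82) / 10⌋ = 138 mm.


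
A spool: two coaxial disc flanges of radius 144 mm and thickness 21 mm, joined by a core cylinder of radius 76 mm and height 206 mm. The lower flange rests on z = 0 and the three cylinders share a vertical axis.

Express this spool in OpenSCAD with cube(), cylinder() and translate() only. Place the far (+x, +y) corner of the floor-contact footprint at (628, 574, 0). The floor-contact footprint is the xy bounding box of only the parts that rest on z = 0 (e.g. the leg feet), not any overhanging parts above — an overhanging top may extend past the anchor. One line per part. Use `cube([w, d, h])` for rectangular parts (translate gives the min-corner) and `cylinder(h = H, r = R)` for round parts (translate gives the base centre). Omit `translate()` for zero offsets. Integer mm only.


translate([484, 430, 0]) cylinder(h = 21, r = 144);
translate([484, 430, 21]) cylinder(h = 206, r = 76);
translate([484, 430, 227]) cylinder(h = 21, r = 144);


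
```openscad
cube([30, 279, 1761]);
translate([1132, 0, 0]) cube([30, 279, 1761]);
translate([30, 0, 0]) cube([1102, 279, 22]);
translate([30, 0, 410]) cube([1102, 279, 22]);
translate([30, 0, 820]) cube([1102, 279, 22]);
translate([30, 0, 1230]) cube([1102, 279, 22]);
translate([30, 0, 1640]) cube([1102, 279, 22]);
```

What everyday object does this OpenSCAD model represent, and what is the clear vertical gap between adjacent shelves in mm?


A bookshelf. The clear shelf gap is 388 mm.

Two tall side panels with 5 horizontal boards between them — a bookshelf. The first two shelf undersides are at z = 0 and z = 410; with shelf thickness 22, the clear gap is 410 − 0 − 22 = 388 mm.


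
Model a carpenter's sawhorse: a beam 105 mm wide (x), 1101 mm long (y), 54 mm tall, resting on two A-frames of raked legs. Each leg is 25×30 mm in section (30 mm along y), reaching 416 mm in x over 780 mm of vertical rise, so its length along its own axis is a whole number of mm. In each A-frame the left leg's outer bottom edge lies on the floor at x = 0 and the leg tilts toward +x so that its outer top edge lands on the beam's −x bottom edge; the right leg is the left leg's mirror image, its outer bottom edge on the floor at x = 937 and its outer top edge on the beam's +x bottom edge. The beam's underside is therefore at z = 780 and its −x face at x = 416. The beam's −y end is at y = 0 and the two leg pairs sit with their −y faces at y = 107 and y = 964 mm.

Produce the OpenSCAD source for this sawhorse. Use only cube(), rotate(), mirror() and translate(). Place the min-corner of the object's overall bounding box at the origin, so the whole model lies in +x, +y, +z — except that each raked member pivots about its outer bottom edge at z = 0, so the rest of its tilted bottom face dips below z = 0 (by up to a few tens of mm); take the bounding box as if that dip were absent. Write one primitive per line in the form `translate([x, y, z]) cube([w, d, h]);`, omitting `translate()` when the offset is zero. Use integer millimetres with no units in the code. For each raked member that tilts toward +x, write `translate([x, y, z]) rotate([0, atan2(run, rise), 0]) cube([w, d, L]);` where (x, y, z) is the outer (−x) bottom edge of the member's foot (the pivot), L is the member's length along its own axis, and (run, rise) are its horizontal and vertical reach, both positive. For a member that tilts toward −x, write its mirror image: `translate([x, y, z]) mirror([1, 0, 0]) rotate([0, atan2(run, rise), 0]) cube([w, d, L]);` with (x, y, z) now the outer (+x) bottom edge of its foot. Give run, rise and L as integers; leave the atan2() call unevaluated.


translate([416, 0, 780]) cube([105, 1101, 54]);
translate([0, 107, 0]) rotate([0, atan2(416, 780), 0]) cube([25, 30, 884]);
translate([937, 107, 0]) mirror([1, 0, 0]) rotate([0, atan2(416, 780), 0]) cube([25, 30, 884]);
translate([0, 964, 0]) rotate([0, atan2(416, 780), 0]) cube([25, 30, 884]);
translate([937, 964, 0]) mirror([1, 0, 0]) rotate([0, atan2(416, 780), 0]) cube([25, 30, 884]);


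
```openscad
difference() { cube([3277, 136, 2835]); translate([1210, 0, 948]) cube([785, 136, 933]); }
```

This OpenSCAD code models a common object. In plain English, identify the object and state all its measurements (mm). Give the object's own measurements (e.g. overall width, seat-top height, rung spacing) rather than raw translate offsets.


A wall 3277 mm long (x), 136 mm thick (y), 2835 mm tall, with a rectangular window opening cut through it. The opening is 785 mm wide and 933 mm tall; its sill is at z = 948 mm and its near (−x) edge is 1210 mm from the wall's −x end. The opening passes through the full wall thickness.


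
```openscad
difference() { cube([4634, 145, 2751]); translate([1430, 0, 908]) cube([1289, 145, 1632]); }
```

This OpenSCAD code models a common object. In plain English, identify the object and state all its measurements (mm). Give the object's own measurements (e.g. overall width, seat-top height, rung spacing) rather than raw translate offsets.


A wall 4634 mm long (x), 145 mm thick (y), 2751 mm tall, with a rectangular window opening cut through it. The opening is 1289 mm wide and 1632 mm tall; its sill is at z = 908 mm and its near (−x) edge is 1430 mm from the wall's −x end. The opening passes through the full wall thickness.


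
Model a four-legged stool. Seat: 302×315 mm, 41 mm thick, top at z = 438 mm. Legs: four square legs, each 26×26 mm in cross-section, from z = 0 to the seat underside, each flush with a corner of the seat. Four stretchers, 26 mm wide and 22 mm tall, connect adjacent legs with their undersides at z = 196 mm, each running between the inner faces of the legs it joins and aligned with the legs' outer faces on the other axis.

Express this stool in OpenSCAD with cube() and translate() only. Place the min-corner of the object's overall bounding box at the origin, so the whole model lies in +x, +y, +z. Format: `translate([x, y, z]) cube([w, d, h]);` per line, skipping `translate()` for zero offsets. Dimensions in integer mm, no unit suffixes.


translate([0, 0, 397]) cube([302, 315, 41]);
cube([26, 26, 397]);
translate([276, 0, 0]) cube([26, 26, 397]);
translate([0, 289, 0]) cube([26, 26, 397]);
translate([276, 289, 0]) cube([26, 26, 397]);
translate([26, 0, 196]) cube([250, 26, 22]);
translate([26, 289, 196]) cube([250, 26, 22]);
translate([0, 26, 196]) cube([26, 263, 22]);
translate([276, 26, 196]) cube([26, 263, 22]);


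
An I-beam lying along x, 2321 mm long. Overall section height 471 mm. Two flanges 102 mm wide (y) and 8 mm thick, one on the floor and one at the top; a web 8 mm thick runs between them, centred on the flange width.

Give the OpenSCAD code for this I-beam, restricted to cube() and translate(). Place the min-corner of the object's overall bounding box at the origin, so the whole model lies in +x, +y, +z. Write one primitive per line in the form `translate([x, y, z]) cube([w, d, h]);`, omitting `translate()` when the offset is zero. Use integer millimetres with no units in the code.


cube([2321, 102, 8]);
translate([0, 47, 8]) cube([2321, 8, 455]);
translate([0, 0, 463]) cube([2321, 102, 8]);


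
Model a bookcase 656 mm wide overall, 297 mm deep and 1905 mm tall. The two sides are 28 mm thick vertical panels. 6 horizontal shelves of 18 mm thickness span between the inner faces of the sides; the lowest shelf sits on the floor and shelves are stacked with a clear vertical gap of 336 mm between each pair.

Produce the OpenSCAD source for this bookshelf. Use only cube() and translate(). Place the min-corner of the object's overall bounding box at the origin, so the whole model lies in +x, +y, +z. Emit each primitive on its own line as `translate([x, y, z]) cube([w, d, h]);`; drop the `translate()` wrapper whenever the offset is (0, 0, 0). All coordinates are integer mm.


cube([28, 297, 1905]);
translate([628, 0, 0]) cube([28, 297, 1905]);
translate([28, 0, 0]) cube([600, 297, 18]);
translate([28, 0, 354]) cube([600, 297, 18]);
translate([28, 0, 708]) cube([600, 297, 18]);
translate([28, 0, 1062]) cube([600, 297, 18]);
translate([28, 0, 1416]) cube([600, 297, 18]);
translate([28, 0, 1770]) cube([600, 297, 18]);


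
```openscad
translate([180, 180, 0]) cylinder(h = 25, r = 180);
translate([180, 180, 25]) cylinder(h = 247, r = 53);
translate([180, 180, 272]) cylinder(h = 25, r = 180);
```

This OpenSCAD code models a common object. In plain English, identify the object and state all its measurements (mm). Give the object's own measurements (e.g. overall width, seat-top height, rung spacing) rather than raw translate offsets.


A spool: two coaxial disc flanges of radius 180 mm and thickness 25 mm, joined by a core cylinder of radius 53 mm and height 247 mm. The lower flange rests on z = 0 and the three cylinders share a vertical axis.


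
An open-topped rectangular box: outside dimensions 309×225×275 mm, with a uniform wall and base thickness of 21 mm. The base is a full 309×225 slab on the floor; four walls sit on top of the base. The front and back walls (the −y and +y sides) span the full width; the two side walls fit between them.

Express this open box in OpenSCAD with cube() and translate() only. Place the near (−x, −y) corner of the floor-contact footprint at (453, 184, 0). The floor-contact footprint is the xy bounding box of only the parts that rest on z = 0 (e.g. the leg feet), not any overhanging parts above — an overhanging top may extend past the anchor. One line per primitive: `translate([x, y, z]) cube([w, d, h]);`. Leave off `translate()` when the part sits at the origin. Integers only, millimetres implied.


translate([453, 184, 0]) cube([309, 225, 21]);
translate([453, 184, 21]) cube([309, 21, 254]);
translate([453, 388, 21]) cube([309, 21, 254]);
translate([453, 205, 21]) cube([21, 183, 254]);
translate([741, 205, 21]) cube([21, 183, 254]);


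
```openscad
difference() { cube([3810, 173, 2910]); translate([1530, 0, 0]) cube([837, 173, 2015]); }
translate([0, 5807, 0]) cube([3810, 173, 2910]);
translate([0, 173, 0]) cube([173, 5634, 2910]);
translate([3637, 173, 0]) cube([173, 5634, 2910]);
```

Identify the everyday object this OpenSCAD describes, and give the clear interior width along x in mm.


A single room. The interior width is 3464 mm.

Four walls enclosing a rectangle with a door in the front wall — a room. Outside width 3810 minus two 173 mm walls gives 3464 mm.


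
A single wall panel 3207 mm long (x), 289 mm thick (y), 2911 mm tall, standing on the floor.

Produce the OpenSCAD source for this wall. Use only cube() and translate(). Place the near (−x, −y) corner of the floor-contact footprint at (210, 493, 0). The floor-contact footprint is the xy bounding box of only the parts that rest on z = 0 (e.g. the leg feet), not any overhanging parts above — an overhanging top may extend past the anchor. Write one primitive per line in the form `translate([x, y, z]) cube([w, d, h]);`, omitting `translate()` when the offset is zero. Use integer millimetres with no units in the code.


translate([210, 493, 0]) cube([3207, 289, 2911]);


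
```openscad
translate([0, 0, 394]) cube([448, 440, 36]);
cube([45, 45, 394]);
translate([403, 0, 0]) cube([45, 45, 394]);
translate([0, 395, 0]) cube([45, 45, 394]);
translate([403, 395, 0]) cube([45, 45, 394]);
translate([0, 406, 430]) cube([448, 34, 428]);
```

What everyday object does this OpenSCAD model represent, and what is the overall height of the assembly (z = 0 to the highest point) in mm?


A chair. The overall height is 858 mm.

A slab on four corner posts with a tall panel at the back — a chair. The seat slab sits at z = 394 with thickness 36, and the 428 mm backrest starts at the seat top, so the overall height is 394 + 36 + 428 = 858 mm.


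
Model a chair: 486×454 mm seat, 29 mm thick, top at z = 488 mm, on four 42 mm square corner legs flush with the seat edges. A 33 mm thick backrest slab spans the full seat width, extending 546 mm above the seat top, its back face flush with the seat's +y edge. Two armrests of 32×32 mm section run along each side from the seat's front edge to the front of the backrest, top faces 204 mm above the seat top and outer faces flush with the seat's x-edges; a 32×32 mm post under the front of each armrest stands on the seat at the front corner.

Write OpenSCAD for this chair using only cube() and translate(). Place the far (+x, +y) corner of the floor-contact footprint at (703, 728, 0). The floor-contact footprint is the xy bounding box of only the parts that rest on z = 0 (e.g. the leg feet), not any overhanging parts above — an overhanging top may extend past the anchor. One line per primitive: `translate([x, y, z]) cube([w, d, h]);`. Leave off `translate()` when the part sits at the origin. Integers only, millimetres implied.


// leg_h = 488 - 29 = 459
// arm post h = 204 - 32 = 172
translate([217, 274, 459]) cube([486, 454, 29]);
translate([217, 274, 0]) cube([42, 42, 459]);
translate([661, 274, 0]) cube([42, 42, 459]);
translate([217, 686, 0]) cube([42, 42, 459]);
translate([661, 686, 0]) cube([42, 42, 459]);
translate([217, 695, 488]) cube([486, 33, 546]);
translate([217, 274, 660]) cube([32, 421, 32]);
translate([671, 274, 660]) cube([32, 421, 32]);
translate([217, 274, 488]) cube([32, 32, 172]);
translate([671, 274, 488]) cube([32, 32, 172]);


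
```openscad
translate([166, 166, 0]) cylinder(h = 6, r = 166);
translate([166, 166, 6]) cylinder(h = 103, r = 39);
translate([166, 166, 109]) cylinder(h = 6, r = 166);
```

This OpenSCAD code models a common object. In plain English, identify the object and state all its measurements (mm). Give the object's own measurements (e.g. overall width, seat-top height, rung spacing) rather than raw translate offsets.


A spool: two coaxial disc flanges of radius 166 mm and thickness 6 mm, joined by a core cylinder of radius 39 mm and height 103 mm. The lower flange rests on z = 0 and the three cylinders share a vertical axis.


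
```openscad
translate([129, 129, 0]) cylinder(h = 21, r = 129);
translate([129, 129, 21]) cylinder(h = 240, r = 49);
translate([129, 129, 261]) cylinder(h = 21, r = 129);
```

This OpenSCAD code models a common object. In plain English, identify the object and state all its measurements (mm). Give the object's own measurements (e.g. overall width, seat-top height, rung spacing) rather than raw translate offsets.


A spool: two coaxial disc flanges of radius 129 mm and thickness 21 mm, joined by a core cylinder of radius 49 mm and height 240 mm. The lower flange rests on z = 0 and the three cylinders share a vertical axis.


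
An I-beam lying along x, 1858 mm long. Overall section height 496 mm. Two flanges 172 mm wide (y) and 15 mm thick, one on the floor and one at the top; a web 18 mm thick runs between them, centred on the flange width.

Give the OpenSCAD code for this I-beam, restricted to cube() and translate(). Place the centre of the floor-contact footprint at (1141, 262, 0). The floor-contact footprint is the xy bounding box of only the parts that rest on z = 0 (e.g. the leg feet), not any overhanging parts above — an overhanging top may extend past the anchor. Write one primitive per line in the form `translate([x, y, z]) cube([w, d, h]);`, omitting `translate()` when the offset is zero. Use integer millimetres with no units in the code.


translate([212, 176, 0]) cube([1858, 172, 15]);
translate([212, 253, 15]) cube([1858, 18, 466]);
translate([212, 176, 481]) cube([1858, 172, 15]);


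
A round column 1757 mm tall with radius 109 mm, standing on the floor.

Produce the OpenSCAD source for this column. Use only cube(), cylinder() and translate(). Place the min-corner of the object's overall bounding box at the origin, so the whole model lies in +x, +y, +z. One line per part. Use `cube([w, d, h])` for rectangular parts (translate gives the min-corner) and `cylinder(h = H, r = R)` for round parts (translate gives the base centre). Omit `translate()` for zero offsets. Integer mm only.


translate([109, 109, 0]) cylinder(h = 1757, r = 109);


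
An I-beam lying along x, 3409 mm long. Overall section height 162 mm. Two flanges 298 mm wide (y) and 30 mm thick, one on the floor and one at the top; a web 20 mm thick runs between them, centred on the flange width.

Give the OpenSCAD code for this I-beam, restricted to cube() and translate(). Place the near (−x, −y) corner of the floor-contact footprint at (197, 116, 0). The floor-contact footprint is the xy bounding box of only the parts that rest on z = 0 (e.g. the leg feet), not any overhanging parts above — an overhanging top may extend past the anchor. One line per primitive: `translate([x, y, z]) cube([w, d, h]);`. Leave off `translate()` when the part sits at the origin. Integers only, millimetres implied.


translate([197, 116, 0]) cube([3409, 298, 30]);
translate([197, 255, 30]) cube([3409, 20, 102]);
translate([197, 116, 132]) cube([3409, 298, 30]);


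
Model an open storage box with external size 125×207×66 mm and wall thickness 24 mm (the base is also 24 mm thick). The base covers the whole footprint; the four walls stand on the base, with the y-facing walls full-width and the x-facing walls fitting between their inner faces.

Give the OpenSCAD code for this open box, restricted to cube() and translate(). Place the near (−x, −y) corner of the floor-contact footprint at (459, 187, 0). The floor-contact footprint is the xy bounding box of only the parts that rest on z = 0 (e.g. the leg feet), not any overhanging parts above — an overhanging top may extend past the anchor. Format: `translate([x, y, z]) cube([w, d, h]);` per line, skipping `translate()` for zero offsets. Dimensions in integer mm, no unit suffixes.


translate([459, 187, 0]) cube([125, 207, 24]);
translate([459, 187, 24]) cube([125, 24, 42]);
translate([459, 370, 24]) cube([125, 24, 42]);
translate([459, 211, 24]) cube([24, 159, 42]);
translate([560, 211, 24]) cube([24, 159, 42]);


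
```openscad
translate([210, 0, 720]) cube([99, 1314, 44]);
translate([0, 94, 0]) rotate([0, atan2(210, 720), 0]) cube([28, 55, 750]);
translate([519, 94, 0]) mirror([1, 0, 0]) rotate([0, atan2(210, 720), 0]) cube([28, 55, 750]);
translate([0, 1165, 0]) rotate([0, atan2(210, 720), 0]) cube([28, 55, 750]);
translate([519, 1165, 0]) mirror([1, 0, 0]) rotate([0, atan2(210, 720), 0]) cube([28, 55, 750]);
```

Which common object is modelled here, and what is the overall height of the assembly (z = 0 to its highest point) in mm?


A sawhorse. The overall height is 764 mm.

A beam across two mirrored pairs of raked legs — a sawhorse. The beam's underside is at z = 720 (matching the legs' vertical rise in atan2(210, 720)) and the beam is 44 mm tall, so its top is at 720 + 44 = 764 mm. The raked legs top out at the beam's underside, so that is the highest point.


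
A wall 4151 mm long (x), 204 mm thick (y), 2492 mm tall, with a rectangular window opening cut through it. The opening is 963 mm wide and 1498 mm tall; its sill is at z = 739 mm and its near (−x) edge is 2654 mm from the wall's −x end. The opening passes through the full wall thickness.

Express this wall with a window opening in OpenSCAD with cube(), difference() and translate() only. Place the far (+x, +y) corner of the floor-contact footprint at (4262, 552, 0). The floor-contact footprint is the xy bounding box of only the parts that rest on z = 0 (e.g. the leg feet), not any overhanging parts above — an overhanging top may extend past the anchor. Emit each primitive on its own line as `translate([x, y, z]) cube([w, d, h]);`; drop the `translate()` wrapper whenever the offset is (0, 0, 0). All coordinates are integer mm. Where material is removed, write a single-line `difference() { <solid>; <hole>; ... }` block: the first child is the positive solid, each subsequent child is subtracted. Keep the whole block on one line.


difference() { translate([111, 348, 0]) cube([4151, 204, 2492]); translate([2765, 348, 739]) cube([963, 204, 1498]); }


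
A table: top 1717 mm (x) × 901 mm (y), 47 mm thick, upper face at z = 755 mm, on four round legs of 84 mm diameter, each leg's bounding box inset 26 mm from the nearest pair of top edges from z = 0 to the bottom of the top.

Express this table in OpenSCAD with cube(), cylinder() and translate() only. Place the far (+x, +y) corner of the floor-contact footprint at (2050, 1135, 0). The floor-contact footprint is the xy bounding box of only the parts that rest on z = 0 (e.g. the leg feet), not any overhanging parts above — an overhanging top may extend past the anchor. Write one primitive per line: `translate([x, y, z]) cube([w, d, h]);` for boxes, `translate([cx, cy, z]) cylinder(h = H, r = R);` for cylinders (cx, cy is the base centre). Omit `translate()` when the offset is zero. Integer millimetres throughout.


// leg_h = 755 - 47 = 708
translate([359, 260, 708]) cube([1717, 901, 47]);
translate([427, 328, 0]) cylinder(h = 708, r = 42);
translate([2008, 328, 0]) cylinder(h = 708, r = 42);
translate([427, 1093, 0]) cylinder(h = 708, r = 42);
translate([2008, 1093, 0]) cylinder(h = 708, r = 42);


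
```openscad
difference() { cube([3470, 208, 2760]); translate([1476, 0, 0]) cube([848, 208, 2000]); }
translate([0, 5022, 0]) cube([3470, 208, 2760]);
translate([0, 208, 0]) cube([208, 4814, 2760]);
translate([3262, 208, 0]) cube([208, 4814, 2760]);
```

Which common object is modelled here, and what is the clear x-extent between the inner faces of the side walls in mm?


A single room. The interior width is 3054 mm.

Four walls enclosing a rectangle with a door in the front wall — a room. Outside width 3470 minus two 208 mm walls gives 3054 mm.


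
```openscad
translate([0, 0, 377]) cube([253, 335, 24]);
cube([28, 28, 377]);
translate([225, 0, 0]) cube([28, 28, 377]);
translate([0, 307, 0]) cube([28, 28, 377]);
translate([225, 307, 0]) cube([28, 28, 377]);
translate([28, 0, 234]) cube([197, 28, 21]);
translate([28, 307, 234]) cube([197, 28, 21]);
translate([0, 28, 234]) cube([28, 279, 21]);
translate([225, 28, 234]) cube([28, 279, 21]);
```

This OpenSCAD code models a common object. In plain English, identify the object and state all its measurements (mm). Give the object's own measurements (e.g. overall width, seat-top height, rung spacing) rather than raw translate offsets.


A four-legged stool. The seat is a 253×335×24 mm slab whose top surface is at z = 401 mm; four square legs, each 28×28 mm in cross-section, run from the floor (z = 0) to the underside of the seat, each flush with a corner of the seat. Four stretchers, 28 mm wide and 21 mm tall, connect adjacent legs with their undersides at z = 234 mm, each running between the inner faces of the legs it joins and aligned with the legs' outer faces on the other axis.


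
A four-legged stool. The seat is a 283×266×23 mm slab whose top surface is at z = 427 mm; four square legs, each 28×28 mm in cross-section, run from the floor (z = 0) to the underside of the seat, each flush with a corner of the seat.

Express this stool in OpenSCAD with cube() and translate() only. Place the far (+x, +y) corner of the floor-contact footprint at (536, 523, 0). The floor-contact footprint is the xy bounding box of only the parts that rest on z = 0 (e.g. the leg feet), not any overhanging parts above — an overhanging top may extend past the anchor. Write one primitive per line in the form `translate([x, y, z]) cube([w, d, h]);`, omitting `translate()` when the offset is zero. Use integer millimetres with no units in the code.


// leg_h = 427 - 23 = 404
translate([253, 257, 404]) cube([283, 266, 23]);
translate([253, 257, 0]) cube([28, 28, 404]);
translate([508, 257, 0]) cube([28, 28, 404]);
translate([253, 495, 0]) cube([28, 28, 404]);
translate([508, 495, 0]) cube([28, 28, 404]);
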